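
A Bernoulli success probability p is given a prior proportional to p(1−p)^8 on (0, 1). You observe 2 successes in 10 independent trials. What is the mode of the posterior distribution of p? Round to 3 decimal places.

The prior density ∝ p(1−p)^8 is the kernel of Beta(2, 9).
Data: 2 successes in 10 trials. The binomial likelihood contributes p^2(1−p)^8, so the posterior is Beta(2+2, 9+8) = Beta(4, 17).
For Beta(a, b) with a, b > 1 the mode is (a−1)/(a+b−2) = 3/19 ≈ 0.158.

p̂_MAP = 0.158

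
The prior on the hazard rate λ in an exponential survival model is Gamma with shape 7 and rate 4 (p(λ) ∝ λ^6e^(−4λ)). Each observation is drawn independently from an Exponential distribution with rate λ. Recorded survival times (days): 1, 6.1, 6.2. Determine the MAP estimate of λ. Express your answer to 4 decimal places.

The Exponential(rate=λ) likelihood is ∝ λ^n e^(−λΣtᵢ). Here n = 3 and Σtᵢ = 1 + 6.1 + 6.2 = 13.3.
Posterior ∝ λ^6e^(−4λ) · λ^3e^(−13.3λ) = λ^9e^(−17.3λ), i.e. Gamma(10, 17.3).
Mode = (a−1)/b = 9/17.3 ≈ 0.5202.

λ̂_MAP = 0.5202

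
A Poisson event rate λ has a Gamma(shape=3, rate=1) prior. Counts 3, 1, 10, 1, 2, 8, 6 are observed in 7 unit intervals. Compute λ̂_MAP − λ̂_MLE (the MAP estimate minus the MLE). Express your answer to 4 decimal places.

Σxᵢ = 31. Posterior is Gamma(34, 8); MAP = (34−1)/8 = 33/8 ≈ 4.12500.
MLE = x̄ = 31/7 ≈ 4.42857.
Difference = 33/8 − 31/7 = -17/56 ≈ -0.3036.

MAP − MLE = -0.3036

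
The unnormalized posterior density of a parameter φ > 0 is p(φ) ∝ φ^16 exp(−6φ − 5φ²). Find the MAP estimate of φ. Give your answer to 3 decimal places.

ℓ'(φ) = 16/φ − 6 − 10φ. Setting this to zero and multiplying by φ: 10φ² + 6φ − 16 = 0.
φ = (−6 + √(6² + 4·10·16)) / (2·10) = (−6 + √676) / 20 = (−6 + 26)/20 = 1.
ℓ''(φ) = −16/φ² − 10 < 0, confirming a maximum.

φ̂_MAP = 1.000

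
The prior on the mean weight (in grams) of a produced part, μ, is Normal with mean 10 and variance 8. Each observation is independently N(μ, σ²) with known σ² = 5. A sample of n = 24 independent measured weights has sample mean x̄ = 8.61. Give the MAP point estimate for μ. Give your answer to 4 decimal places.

μ̂_MAP = 8.6453

n = 24, x̄ = 8.61.
For a Normal prior and Normal likelihood with known variance, the posterior is Normal; its mode equals its mean, the precision-weighted average.
Prior precision 1/σ₀² = 1/8 = 0.125; data precision n/σ² = 24/5 = 4.8.
μ̂ = (0.125·10 + 4.8·8.61) / (0.125 + 4.8) = 42.578/4.925 = 42578/4925 ≈ 8.6453.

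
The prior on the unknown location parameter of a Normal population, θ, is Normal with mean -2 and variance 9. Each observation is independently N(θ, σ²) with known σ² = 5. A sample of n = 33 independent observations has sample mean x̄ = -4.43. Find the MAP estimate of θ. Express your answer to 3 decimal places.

n = 33, x̄ = -4.43.
For a Normal prior and Normal likelihood with known variance, the posterior is Normal; its mode equals its mean, the precision-weighted average.
Prior precision 1/σ₀² = 1/9; data precision n/σ² = 33/5 = 6.6.
θ̂ = ((1/9)·(-2) + 6.6·(-4.43)) / (1/9 + 6.6) = (-132571/4500)/(302/45) = -132571/30200 ≈ -4.390.

θ̂_MAP = -4.390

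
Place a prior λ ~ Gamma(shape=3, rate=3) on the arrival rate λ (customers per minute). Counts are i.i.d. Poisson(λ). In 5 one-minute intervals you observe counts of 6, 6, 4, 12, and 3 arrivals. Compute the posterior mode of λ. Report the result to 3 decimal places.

Σxᵢ = 6+6+4+12+3 = 31, with n = 5.
Posterior ∝ λ^2e^(−3λ) · λ^31e^(−5λ) = λ^33e^(−8λ), i.e. Gamma(shape=34, rate=8).
The mode of a Gamma(a, b) with a ≥ 1 (shape–rate) is (a−1)/b = 33/8 ≈ 4.125.

λ̂_MAP = 4.125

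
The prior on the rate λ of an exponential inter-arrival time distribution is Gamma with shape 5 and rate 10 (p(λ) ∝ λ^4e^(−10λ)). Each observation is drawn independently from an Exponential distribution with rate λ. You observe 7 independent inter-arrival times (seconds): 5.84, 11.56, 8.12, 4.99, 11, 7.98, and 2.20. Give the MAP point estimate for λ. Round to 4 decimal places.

The Exponential(rate=λ) likelihood is ∝ λ^n e^(−λΣtᵢ). Here n = 7 and Σtᵢ = 5.84 + 11.56 + 8.12 + 4.99 + 11 + 7.98 + 2.20 = 51.69.
Posterior ∝ λ^4e^(−10λ) · λ^7e^(−51.69λ) = λ^11e^(−61.69λ), i.e. Gamma(12, 61.69).
Mode = (a−1)/b = 11/61.69 ≈ 0.1783.

λ̂_MAP = 0.1783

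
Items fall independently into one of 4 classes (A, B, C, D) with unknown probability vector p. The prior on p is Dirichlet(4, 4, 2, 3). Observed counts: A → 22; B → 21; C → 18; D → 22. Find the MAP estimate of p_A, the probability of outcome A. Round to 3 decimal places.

The posterior is Dirichlet(αᵢ + nᵢ) = Dirichlet(26, 25, 20, 25).
For a Dirichlet(a₁,…,a_K) with all aᵢ > 1, the mode has j-th component (aⱼ − 1)/(Σaᵢ − K).
Here Σaᵢ = 96 and K = 4, so p_A = (26 − 1)/(96 − 4) = 25/92 ≈ 0.272.

MAP estimate of p_A = 0.272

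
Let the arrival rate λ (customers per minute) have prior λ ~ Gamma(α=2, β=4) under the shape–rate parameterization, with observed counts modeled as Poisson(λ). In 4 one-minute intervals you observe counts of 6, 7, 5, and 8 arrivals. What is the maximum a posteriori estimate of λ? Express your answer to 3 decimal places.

Σxᵢ = 6+7+5+8 = 26, with n = 4.
Posterior ∝ λe^(−4λ) · λ^26e^(−4λ) = λ^27e^(−8λ), i.e. Gamma(shape=28, rate=8).
The mode of a Gamma(a, b) with a ≥ 1 (shape–rate) is (a−1)/b = 27/8 ≈ 3.375.

λ̂_MAP = 3.375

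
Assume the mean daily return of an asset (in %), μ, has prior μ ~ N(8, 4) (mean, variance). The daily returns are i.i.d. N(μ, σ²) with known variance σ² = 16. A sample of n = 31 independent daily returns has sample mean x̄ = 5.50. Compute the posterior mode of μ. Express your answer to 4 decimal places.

n = 31, x̄ = 5.50.
For a Normal prior and Normal likelihood with known variance, the posterior is Normal; its mode equals its mean, the precision-weighted average.
Prior precision 1/σ₀² = 1/4 = 0.25; data precision n/σ² = 31/16 = 1.9375.
μ̂ = (0.25·8 + 1.9375·5.5) / (0.25 + 1.9375) = 12.65625/2.1875 = 81/14 ≈ 5.7857.

μ̂_MAP = 5.7857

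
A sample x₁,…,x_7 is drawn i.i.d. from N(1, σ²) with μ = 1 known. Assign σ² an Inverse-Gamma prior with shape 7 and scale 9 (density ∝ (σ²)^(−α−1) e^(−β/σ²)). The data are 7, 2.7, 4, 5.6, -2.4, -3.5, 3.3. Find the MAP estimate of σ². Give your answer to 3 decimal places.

Sum of squared deviations about the known mean: SS = (7−1)² + (2.7−1)² + (4−1)² + (5.6−1)² + (-2.4−1)² + (-3.5−1)² + (3.3−1)² = 106.15.
The Normal likelihood contributes (σ²)^(−n/2) exp(−SS/(2σ²)), so the posterior is Inverse-Gamma(α + n/2, β + SS/2) = Inverse-Gamma(10.5, 62.075).
The mode of Inverse-Gamma(a, b) is b/(a+1) = 62.075/11.5 ≈ 5.398.

σ̂²_MAP = 5.398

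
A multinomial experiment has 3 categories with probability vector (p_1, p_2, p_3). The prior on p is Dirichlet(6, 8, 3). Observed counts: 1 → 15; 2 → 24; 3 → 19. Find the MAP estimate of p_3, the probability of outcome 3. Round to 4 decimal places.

The posterior is Dirichlet(αᵢ + nᵢ) = Dirichlet(21, 32, 22).
For a Dirichlet(a₁,…,a_K) with all aᵢ > 1, the mode has j-th component (aⱼ − 1)/(Σaᵢ − K).
Here Σaᵢ = 75 and K = 3, so p_3 = (22 − 1)/(75 − 3) = 21/72 ≈ 0.2917.

MAP estimate: 0.2917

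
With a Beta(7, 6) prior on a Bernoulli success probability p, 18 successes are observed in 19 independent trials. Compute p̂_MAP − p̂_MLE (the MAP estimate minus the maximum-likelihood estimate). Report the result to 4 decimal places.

Posterior is Beta(25, 7); MAP = (25−1)/(32−2) = 24/30 ≈ 0.80000.
MLE ignores the prior: p̂_MLE = k/n = 18/19 ≈ 0.94737.
Difference = 24/30 − 18/19 = -14/95 ≈ -0.1474.

MAP − MLE = -0.1474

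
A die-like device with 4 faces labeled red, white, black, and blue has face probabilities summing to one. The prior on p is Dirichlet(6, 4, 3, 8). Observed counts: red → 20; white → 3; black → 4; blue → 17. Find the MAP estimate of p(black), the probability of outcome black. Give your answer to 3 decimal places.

MAP estimate of p(black) = 0.098

The posterior is Dirichlet(αᵢ + nᵢ) = Dirichlet(26, 7, 7, 25).
For a Dirichlet(a₁,…,a_K) with all aᵢ > 1, the mode has j-th component (aⱼ − 1)/(Σaᵢ − K).
Here Σaᵢ = 65 and K = 4, so p(black) = (7 − 1)/(65 − 4) = 6/61 ≈ 0.098.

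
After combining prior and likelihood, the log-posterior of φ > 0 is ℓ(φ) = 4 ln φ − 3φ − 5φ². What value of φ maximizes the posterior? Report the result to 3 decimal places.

ℓ'(φ) = 4/φ − 3 − 10φ. Setting this to zero and multiplying by φ: 10φ² + 3φ − 4 = 0.
φ = (−3 + √(3² + 4·10·4)) / (2·10) = (−3 + √169) / 20 = (−3 + 13)/20 = 1/2.
ℓ''(φ) = −4/φ² − 10 < 0, confirming a maximum.

φ̂_MAP = 0.500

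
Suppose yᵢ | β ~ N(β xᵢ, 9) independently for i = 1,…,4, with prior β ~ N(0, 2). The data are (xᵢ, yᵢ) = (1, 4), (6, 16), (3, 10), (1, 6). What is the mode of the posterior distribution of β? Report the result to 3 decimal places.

β̂_MAP = 2.641

log p(β | y) = −Σ(yᵢ − βxᵢ)²/(2·9) − β²/(2·2) + const.
Setting the derivative to zero: Σxᵢ(yᵢ − βxᵢ)/9 − β/2 = 0, so β = Σxᵢyᵢ / (Σxᵢ² + σ²/τ²).
Σxᵢyᵢ = 1·4 + 6·16 + 3·10 + 1·6 = 136; Σxᵢ² = 47; σ²/τ² = 4.5.
β̂_MAP = 136 / (47 + 4.5) = 136/51.5 ≈ 2.641.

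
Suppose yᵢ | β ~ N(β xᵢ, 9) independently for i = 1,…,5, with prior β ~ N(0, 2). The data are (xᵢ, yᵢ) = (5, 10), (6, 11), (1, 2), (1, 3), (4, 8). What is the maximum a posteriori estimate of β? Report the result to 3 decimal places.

β̂_MAP = 1.832

log p(β | y) = −Σ(yᵢ − βxᵢ)²/(2·9) − β²/(2·2) + const.
Setting the derivative to zero: Σxᵢ(yᵢ − βxᵢ)/9 − β/2 = 0, so β = Σxᵢyᵢ / (Σxᵢ² + σ²/τ²).
Σxᵢyᵢ = 5·10 + 6·11 + 1·2 + 1·3 + 4·8 = 153; Σxᵢ² = 79; σ²/τ² = 4.5.
β̂_MAP = 153 / (79 + 4.5) = 153/83.5 ≈ 1.832.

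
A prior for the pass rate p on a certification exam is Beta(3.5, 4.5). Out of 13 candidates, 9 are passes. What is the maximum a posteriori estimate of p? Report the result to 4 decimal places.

Prior: Beta(3.5, 4.5).
Data: 9 successes in 13 trials. The binomial likelihood contributes p^9(1−p)^4, so the posterior is Beta(3.5+9, 4.5+4) = Beta(12.5, 8.5).
For Beta(a, b) with a, b > 1 the mode is (a−1)/(a+b−2) = 11.5/19 ≈ 0.6053.

p̂_MAP = 0.6053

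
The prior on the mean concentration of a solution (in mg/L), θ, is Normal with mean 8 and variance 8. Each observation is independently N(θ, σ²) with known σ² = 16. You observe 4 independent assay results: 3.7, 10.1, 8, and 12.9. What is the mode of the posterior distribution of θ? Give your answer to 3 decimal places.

n = 4; x̄ = (3.7 + 10.1 + 8 + 12.9)/4 = 34.7/4 = 8.675.
For a Normal prior and Normal likelihood with known variance, the posterior is Normal; its mode equals its mean, the precision-weighted average.
Prior precision 1/σ₀² = 1/8 = 0.125; data precision n/σ² = 4/16 = 0.25.
θ̂ = (0.125·8 + 0.25·8.675) / (0.125 + 0.25) = 3.16875/0.375 = 8.450.

θ̂_MAP = 8.450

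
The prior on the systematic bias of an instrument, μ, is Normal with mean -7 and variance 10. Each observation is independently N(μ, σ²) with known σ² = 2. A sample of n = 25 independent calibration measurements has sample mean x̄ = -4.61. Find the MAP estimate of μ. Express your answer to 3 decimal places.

n = 25, x̄ = -4.61.
For a Normal prior and Normal likelihood with known variance, the posterior is Normal; its mode equals its mean, the precision-weighted average.
Prior precision 1/σ₀² = 1/10 = 0.1; data precision n/σ² = 25/2 = 12.5.
μ̂ = (0.1·(-7) + 12.5·(-4.61)) / (0.1 + 12.5) = (-58.325)/12.6 = -2333/504 ≈ -4.629.

μ̂_MAP = -4.629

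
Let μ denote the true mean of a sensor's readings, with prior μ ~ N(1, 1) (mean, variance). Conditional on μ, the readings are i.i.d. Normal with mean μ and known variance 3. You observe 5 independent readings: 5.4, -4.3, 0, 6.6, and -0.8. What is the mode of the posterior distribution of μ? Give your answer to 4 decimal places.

n = 5; x̄ = (5.4 + (-4.3) + 0 + 6.6 + (-0.8))/5 = 6.9/5 = 1.38.
For a Normal prior and Normal likelihood with known variance, the posterior is Normal; its mode equals its mean, the precision-weighted average.
Prior precision 1/σ₀² = 1/1 = 1; data precision n/σ² = 5/3.
μ̂ = (1·1 + (5/3)·1.38) / (1 + 5/3) = 3.3/(8/3) = 1.2375.

μ̂_MAP = 1.2375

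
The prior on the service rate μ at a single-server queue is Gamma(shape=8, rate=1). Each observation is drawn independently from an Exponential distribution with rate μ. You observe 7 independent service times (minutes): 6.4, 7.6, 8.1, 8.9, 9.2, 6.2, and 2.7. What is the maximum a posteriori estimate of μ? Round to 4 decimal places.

The Exponential(rate=μ) likelihood is ∝ μ^n e^(−μΣtᵢ). Here n = 7 and Σtᵢ = 6.4 + 7.6 + 8.1 + 8.9 + 9.2 + 6.2 + 2.7 = 49.1.
Posterior ∝ μ^7e^(−1μ) · μ^7e^(−49.1μ) = μ^14e^(−50.1μ), i.e. Gamma(15, 50.1).
Mode = (a−1)/b = 14/50.1 ≈ 0.2794.

μ̂_MAP = 0.2794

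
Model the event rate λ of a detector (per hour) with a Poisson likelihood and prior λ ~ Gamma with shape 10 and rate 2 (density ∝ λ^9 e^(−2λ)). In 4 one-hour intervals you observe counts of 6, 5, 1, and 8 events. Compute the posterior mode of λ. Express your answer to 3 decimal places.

λ̂_MAP = 4.833

Σxᵢ = 6+5+1+8 = 20, with n = 4.
Posterior ∝ λ^9e^(−2λ) · λ^20e^(−4λ) = λ^29e^(−6λ), i.e. Gamma(shape=30, rate=6).
The mode of a Gamma(a, b) with a ≥ 1 (shape–rate) is (a−1)/b = 29/6 ≈ 4.833.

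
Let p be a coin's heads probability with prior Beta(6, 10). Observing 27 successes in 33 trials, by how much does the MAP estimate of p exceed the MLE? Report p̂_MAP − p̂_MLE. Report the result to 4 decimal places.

Posterior is Beta(33, 16); MAP = (33−1)/(49−2) = 32/47 ≈ 0.68085.
MLE ignores the prior: p̂_MLE = k/n = 27/33 ≈ 0.81818.
Difference = 32/47 − 27/33 = -71/517 ≈ -0.1373.

MAP − MLE = -0.1373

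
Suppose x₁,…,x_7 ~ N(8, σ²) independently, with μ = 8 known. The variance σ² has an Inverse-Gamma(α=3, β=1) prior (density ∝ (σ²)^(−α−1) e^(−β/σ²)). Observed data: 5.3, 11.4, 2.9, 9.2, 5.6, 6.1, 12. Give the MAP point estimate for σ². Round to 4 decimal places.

σ̂²_MAP = 4.9113

Sum of squared deviations about the known mean: SS = (5.3−8)² + (11.4−8)² + (2.9−8)² + (9.2−8)² + (5.6−8)² + (6.1−8)² + (12−8)² = 71.67.
The Normal likelihood contributes (σ²)^(−n/2) exp(−SS/(2σ²)), so the posterior is Inverse-Gamma(α + n/2, β + SS/2) = Inverse-Gamma(6.5, 36.835).
The mode of Inverse-Gamma(a, b) is b/(a+1) = 36.835/7.5 ≈ 4.9113.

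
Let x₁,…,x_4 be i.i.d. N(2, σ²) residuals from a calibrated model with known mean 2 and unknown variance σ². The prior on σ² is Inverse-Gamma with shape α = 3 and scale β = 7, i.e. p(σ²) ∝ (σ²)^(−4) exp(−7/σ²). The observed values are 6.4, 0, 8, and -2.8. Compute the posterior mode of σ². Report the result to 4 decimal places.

σ̂²_MAP = 8.0333

Sum of squared deviations about the known mean: SS = (6.4−2)² + (0−2)² + (8−2)² + (-2.8−2)² = 82.4.
The Normal likelihood contributes (σ²)^(−n/2) exp(−SS/(2σ²)), so the posterior is Inverse-Gamma(α + n/2, β + SS/2) = Inverse-Gamma(5, 48.2).
The mode of Inverse-Gamma(a, b) is b/(a+1) = 48.2/6 ≈ 8.0333.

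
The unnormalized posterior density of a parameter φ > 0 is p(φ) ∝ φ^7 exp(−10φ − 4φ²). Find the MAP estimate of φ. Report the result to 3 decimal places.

φ̂_MAP = 0.500

ℓ'(φ) = 7/φ − 10 − 8φ. Setting this to zero and multiplying by φ: 8φ² + 10φ − 7 = 0.
φ = (−10 + √(10² + 4·8·7)) / (2·8) = (−10 + √324) / 16 = (−10 + 18)/16 = 1/2.
ℓ''(φ) = −7/φ² − 8 < 0, confirming a maximum.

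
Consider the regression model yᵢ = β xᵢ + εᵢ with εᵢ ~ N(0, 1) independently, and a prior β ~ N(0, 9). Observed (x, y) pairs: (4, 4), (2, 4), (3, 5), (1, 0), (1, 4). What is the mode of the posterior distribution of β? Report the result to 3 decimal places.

log p(β | y) = −Σ(yᵢ − βxᵢ)²/(2·1) − β²/(2·9) + const.
Setting the derivative to zero: Σxᵢ(yᵢ − βxᵢ)/1 − β/9 = 0, so β = Σxᵢyᵢ / (Σxᵢ² + σ²/τ²).
Σxᵢyᵢ = 4·4 + 2·4 + 3·5 + 1·0 + 1·4 = 43; Σxᵢ² = 31; σ²/τ² = 1/9.
β̂_MAP = 43 / (31 + 1/9) = 43/(280/9) = 387/280 ≈ 1.382.

β̂_MAP = 1.382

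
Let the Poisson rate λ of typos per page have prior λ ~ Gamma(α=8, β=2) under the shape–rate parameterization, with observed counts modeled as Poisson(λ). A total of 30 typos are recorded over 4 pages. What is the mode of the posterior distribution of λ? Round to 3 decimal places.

λ̂_MAP = 6.167

Σxᵢ = 30, n = 4.
Posterior ∝ λ^7e^(−2λ) · λ^30e^(−4λ) = λ^37e^(−6λ), i.e. Gamma(shape=38, rate=6).
The mode of a Gamma(a, b) with a ≥ 1 (shape–rate) is (a−1)/b = 37/6 ≈ 6.167.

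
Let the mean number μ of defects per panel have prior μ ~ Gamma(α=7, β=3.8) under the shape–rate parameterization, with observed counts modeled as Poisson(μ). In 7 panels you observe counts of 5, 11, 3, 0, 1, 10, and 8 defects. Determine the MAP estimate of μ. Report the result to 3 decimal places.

μ̂_MAP = 4.074

Σxᵢ = 5+11+3+0+1+10+8 = 38, with n = 7.
Posterior ∝ μ^6e^(−3.8μ) · μ^38e^(−7μ) = μ^44e^(−10.8μ), i.e. Gamma(shape=45, rate=10.8).
The mode of a Gamma(a, b) with a ≥ 1 (shape–rate) is (a−1)/b = 44/10.8 ≈ 4.074.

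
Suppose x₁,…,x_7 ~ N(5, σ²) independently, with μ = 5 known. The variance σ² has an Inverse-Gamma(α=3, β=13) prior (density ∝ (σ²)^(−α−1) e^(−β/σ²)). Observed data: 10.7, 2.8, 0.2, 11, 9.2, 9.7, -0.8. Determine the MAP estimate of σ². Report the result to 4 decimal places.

Sum of squared deviations about the known mean: SS = (10.7−5)² + (2.8−5)² + (0.2−5)² + (11−5)² + (9.2−5)² + (9.7−5)² + (-0.8−5)² = 169.74.
The Normal likelihood contributes (σ²)^(−n/2) exp(−SS/(2σ²)), so the posterior is Inverse-Gamma(α + n/2, β + SS/2) = Inverse-Gamma(6.5, 97.87).
The mode of Inverse-Gamma(a, b) is b/(a+1) = 97.87/7.5 ≈ 13.0493.

σ̂²_MAP = 13.0493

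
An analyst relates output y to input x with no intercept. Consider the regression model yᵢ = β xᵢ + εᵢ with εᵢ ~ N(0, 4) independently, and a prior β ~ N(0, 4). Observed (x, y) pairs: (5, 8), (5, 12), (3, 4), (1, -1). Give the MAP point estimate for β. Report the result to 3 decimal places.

β̂_MAP = 1.820

log p(β | y) = −Σ(yᵢ − βxᵢ)²/(2·4) − β²/(2·4) + const.
Setting the derivative to zero: Σxᵢ(yᵢ − βxᵢ)/4 − β/4 = 0, so β = Σxᵢyᵢ / (Σxᵢ² + σ²/τ²).
Σxᵢyᵢ = 5·8 + 5·12 + 3·4 + 1·(-1) = 111; Σxᵢ² = 60; σ²/τ² = 1.
β̂_MAP = 111 / (60 + 1) = 111/61 ≈ 1.820.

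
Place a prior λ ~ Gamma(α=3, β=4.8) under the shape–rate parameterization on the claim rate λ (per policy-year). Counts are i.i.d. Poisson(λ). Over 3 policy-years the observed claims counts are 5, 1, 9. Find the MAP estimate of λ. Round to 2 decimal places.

Σxᵢ = 5+1+9 = 15, with n = 3.
Posterior ∝ λ^2e^(−4.8λ) · λ^15e^(−3λ) = λ^17e^(−7.8λ), i.e. Gamma(shape=18, rate=7.8).
The mode of a Gamma(a, b) with a ≥ 1 (shape–rate) is (a−1)/b = 17/7.8 ≈ 2.18.

λ̂_MAP = 2.18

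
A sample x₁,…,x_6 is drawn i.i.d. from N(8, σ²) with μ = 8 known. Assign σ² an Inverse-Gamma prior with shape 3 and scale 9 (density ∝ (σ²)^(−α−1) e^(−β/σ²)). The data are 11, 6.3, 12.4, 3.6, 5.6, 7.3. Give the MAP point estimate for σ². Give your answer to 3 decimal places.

σ̂²_MAP = 5.347

Sum of squared deviations about the known mean: SS = (11−8)² + (6.3−8)² + (12.4−8)² + (3.6−8)² + (5.6−8)² + (7.3−8)² = 56.86.
The Normal likelihood contributes (σ²)^(−n/2) exp(−SS/(2σ²)), so the posterior is Inverse-Gamma(α + n/2, β + SS/2) = Inverse-Gamma(6, 37.43).
The mode of Inverse-Gamma(a, b) is b/(a+1) = 37.43/7 ≈ 5.347.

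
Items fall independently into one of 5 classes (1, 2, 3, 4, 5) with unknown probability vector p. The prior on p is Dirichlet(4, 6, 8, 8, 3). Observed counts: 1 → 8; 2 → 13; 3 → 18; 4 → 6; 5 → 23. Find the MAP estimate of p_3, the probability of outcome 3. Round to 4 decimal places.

MAP estimate: 0.2717

The posterior is Dirichlet(αᵢ + nᵢ) = Dirichlet(12, 19, 26, 14, 26).
For a Dirichlet(a₁,…,a_K) with all aᵢ > 1, the mode has j-th component (aⱼ − 1)/(Σaᵢ − K).
Here Σaᵢ = 97 and K = 5, so p_3 = (26 − 1)/(97 − 5) = 25/92 ≈ 0.2717.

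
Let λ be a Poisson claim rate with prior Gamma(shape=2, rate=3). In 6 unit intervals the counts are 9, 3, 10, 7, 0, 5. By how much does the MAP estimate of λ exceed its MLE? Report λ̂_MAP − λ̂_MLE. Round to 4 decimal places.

Σxᵢ = 34. Posterior is Gamma(36, 9); MAP = (36−1)/9 = 35/9 ≈ 3.88889.
MLE = x̄ = 34/6 ≈ 5.66667.
Difference = 35/9 − 34/6 = -16/9 ≈ -1.7778.

MAP − MLE = -1.7778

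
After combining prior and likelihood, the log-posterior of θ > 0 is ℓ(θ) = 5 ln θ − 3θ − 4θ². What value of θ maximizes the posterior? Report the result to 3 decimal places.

ℓ'(θ) = 5/θ − 3 − 8θ. Setting this to zero and multiplying by θ: 8θ² + 3θ − 5 = 0.
θ = (−3 + √(3² + 4·8·5)) / (2·8) = (−3 + √169) / 16 = (−3 + 13)/16 = 5/8.
ℓ''(θ) = −5/θ² − 8 < 0, confirming a maximum.

θ̂_MAP = 0.625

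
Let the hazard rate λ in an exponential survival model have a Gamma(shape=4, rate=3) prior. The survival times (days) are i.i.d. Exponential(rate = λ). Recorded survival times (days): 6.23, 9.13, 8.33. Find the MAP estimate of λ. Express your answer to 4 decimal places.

λ̂_MAP = 0.2248

The Exponential(rate=λ) likelihood is ∝ λ^n e^(−λΣtᵢ). Here n = 3 and Σtᵢ = 6.23 + 9.13 + 8.33 = 23.69.
Posterior ∝ λ^3e^(−3λ) · λ^3e^(−23.69λ) = λ^6e^(−26.69λ), i.e. Gamma(7, 26.69).
Mode = (a−1)/b = 6/26.69 ≈ 0.2248.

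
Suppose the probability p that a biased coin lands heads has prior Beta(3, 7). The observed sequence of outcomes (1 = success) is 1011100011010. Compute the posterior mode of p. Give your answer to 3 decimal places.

Prior: Beta(3, 7).
Data: 7 successes in 13 trials (from the sequence). The binomial likelihood contributes p^7(1−p)^6, so the posterior is Beta(3+7, 7+6) = Beta(10, 13).
For Beta(a, b) with a, b > 1 the mode is (a−1)/(a+b−2) = 9/21 ≈ 0.429.

p̂_MAP = 0.429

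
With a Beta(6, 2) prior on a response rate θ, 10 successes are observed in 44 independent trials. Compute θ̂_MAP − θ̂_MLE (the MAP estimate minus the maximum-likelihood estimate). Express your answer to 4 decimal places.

Posterior is Beta(16, 36); MAP = (16−1)/(52−2) = 15/50 ≈ 0.30000.
MLE ignores the prior: θ̂_MLE = k/n = 10/44 ≈ 0.22727.
Difference = 15/50 − 10/44 = 4/55 ≈ 0.0727.

MAP − MLE = 0.0727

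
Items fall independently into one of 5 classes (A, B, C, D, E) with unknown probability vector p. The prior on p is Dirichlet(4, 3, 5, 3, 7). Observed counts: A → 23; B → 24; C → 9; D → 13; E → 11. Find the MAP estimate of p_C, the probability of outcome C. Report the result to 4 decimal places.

MAP estimate of p_C = 0.1340

The posterior is Dirichlet(αᵢ + nᵢ) = Dirichlet(27, 27, 14, 16, 18).
For a Dirichlet(a₁,…,a_K) with all aᵢ > 1, the mode has j-th component (aⱼ − 1)/(Σaᵢ − K).
Here Σaᵢ = 102 and K = 5, so p_C = (14 − 1)/(102 − 5) = 13/97 ≈ 0.1340.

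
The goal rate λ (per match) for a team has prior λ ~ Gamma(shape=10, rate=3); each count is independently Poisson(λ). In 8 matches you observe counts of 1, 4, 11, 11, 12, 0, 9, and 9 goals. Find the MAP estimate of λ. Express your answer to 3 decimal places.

Σxᵢ = 1+4+11+11+12+0+9+9 = 57, with n = 8.
Posterior ∝ λ^9e^(−3λ) · λ^57e^(−8λ) = λ^66e^(−11λ), i.e. Gamma(shape=67, rate=11).
The mode of a Gamma(a, b) with a ≥ 1 (shape–rate) is (a−1)/b = 66/11 ≈ 6.000.

λ̂_MAP = 6.000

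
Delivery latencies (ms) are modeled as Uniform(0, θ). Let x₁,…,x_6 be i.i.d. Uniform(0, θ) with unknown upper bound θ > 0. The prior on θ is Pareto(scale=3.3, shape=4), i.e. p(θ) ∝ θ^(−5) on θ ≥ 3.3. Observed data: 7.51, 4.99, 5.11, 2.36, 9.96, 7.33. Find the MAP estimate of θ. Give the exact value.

The Uniform(0, θ) likelihood is θ^(−n) for θ ≥ max(xᵢ), zero otherwise. Here max(xᵢ) = 9.96.
Posterior ∝ θ^(−5) · θ^(−6) = θ^(−11) on θ ≥ max(3.3, 9.96) = 9.96.
This density is strictly decreasing in θ, so the posterior mode lies at the lower boundary of the support.

θ̂_MAP = 9.96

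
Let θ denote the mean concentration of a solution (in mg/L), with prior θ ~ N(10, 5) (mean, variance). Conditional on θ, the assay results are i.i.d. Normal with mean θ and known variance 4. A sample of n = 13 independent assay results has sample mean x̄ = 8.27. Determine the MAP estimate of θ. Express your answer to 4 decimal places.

θ̂_MAP = 8.3703

n = 13, x̄ = 8.27.
For a Normal prior and Normal likelihood with known variance, the posterior is Normal; its mode equals its mean, the precision-weighted average.
Prior precision 1/σ₀² = 1/5 = 0.2; data precision n/σ² = 13/4 = 3.25.
θ̂ = (0.2·10 + 3.25·8.27) / (0.2 + 3.25) = 28.8775/3.45 = 11551/1380 ≈ 8.3703.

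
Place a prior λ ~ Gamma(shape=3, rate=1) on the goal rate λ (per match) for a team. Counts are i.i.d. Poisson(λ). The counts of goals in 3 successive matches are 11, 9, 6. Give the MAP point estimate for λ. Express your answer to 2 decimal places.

λ̂_MAP = 7.00

Σxᵢ = 11+9+6 = 26, with n = 3.
Posterior ∝ λ^2e^(−1λ) · λ^26e^(−3λ) = λ^28e^(−4λ), i.e. Gamma(shape=29, rate=4).
The mode of a Gamma(a, b) with a ≥ 1 (shape–rate) is (a−1)/b = 28/4 ≈ 7.00.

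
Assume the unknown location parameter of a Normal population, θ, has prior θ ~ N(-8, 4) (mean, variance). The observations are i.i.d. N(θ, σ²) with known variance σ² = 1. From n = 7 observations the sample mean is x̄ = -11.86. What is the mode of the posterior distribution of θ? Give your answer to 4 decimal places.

θ̂_MAP = -11.7269

n = 7, x̄ = -11.86.
For a Normal prior and Normal likelihood with known variance, the posterior is Normal; its mode equals its mean, the precision-weighted average.
Prior precision 1/σ₀² = 1/4 = 0.25; data precision n/σ² = 7/1 = 7.
θ̂ = (0.25·(-8) + 7·(-11.86)) / (0.25 + 7) = (-85.02)/7.25 = -8502/725 ≈ -11.7269.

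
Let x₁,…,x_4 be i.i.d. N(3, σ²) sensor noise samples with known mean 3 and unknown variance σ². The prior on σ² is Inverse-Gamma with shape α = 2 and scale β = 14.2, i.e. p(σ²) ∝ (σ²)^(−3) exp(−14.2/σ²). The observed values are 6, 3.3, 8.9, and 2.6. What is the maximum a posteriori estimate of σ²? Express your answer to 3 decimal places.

σ̂²_MAP = 7.246

Sum of squared deviations about the known mean: SS = (6−3)² + (3.3−3)² + (8.9−3)² + (2.6−3)² = 44.06.
The Normal likelihood contributes (σ²)^(−n/2) exp(−SS/(2σ²)), so the posterior is Inverse-Gamma(α + n/2, β + SS/2) = Inverse-Gamma(4, 36.23).
The mode of Inverse-Gamma(a, b) is b/(a+1) = 36.23/5 ≈ 7.246.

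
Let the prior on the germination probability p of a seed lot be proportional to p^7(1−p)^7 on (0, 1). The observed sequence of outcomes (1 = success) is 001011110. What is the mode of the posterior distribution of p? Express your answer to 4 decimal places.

The prior density ∝ p^7(1−p)^7 is the kernel of Beta(8, 8).
Data: 5 successes in 9 trials (from the sequence). The binomial likelihood contributes p^5(1−p)^4, so the posterior is Beta(8+5, 8+4) = Beta(13, 12).
For Beta(a, b) with a, b > 1 the mode is (a−1)/(a+b−2) = 12/23 ≈ 0.5217.

p̂_MAP = 0.5217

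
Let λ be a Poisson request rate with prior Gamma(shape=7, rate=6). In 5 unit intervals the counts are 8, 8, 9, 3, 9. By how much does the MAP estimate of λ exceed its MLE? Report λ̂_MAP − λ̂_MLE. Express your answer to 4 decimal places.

Σxᵢ = 37. Posterior is Gamma(44, 11); MAP = (44−1)/11 = 43/11 ≈ 3.90909.
MLE = x̄ = 37/5 ≈ 7.40000.
Difference = 43/11 − 37/5 = -192/55 ≈ -3.4909.

MAP − MLE = -3.4909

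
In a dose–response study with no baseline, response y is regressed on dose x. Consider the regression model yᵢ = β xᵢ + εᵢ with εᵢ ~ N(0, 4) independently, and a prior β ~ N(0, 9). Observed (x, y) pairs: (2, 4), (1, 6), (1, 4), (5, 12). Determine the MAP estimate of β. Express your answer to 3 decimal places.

log p(β | y) = −Σ(yᵢ − βxᵢ)²/(2·4) − β²/(2·9) + const.
Setting the derivative to zero: Σxᵢ(yᵢ − βxᵢ)/4 − β/9 = 0, so β = Σxᵢyᵢ / (Σxᵢ² + σ²/τ²).
Σxᵢyᵢ = 2·4 + 1·6 + 1·4 + 5·12 = 78; Σxᵢ² = 31; σ²/τ² = 4/9.
β̂_MAP = 78 / (31 + 4/9) = 78/(283/9) = 702/283 ≈ 2.481.

β̂_MAP = 2.481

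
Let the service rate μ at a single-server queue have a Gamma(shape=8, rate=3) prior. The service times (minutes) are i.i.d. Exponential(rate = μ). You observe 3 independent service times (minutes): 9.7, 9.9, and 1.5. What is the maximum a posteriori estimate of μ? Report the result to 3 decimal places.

The Exponential(rate=μ) likelihood is ∝ μ^n e^(−μΣtᵢ). Here n = 3 and Σtᵢ = 9.7 + 9.9 + 1.5 = 21.1.
Posterior ∝ μ^7e^(−3μ) · μ^3e^(−21.1μ) = μ^10e^(−24.1μ), i.e. Gamma(11, 24.1).
Mode = (a−1)/b = 10/24.1 ≈ 0.415.

μ̂_MAP = 0.415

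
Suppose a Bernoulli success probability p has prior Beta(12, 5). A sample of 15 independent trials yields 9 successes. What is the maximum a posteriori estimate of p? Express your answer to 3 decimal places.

Prior: Beta(12, 5).
Data: 9 successes in 15 trials. The binomial likelihood contributes p^9(1−p)^6, so the posterior is Beta(12+9, 5+6) = Beta(21, 11).
For Beta(a, b) with a, b > 1 the mode is (a−1)/(a+b−2) = 20/30 ≈ 0.667.

p̂_MAP = 0.667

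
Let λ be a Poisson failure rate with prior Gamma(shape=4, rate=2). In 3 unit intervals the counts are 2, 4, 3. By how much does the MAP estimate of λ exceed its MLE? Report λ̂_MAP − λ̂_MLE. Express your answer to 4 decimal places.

Σxᵢ = 9. Posterior is Gamma(13, 5); MAP = (13−1)/5 = 12/5 ≈ 2.40000.
MLE = x̄ = 9/3 ≈ 3.00000.
Difference = 12/5 − 9/3 = -3/5 ≈ -0.6000.

MAP − MLE = -0.6000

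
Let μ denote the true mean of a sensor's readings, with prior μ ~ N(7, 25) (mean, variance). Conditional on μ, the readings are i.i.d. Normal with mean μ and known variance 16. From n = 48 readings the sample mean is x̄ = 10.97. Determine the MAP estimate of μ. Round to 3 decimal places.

μ̂_MAP = 10.918

n = 48, x̄ = 10.97.
For a Normal prior and Normal likelihood with known variance, the posterior is Normal; its mode equals its mean, the precision-weighted average.
Prior precision 1/σ₀² = 1/25 = 0.04; data precision n/σ² = 48/16 = 3.
μ̂ = (0.04·7 + 3·10.97) / (0.04 + 3) = 33.19/3.04 = 3319/304 ≈ 10.918.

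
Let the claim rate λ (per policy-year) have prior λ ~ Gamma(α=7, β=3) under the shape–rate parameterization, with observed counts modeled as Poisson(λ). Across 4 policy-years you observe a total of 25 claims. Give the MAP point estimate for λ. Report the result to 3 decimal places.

λ̂_MAP = 4.429

Σxᵢ = 25, n = 4.
Posterior ∝ λ^6e^(−3λ) · λ^25e^(−4λ) = λ^31e^(−7λ), i.e. Gamma(shape=32, rate=7).
The mode of a Gamma(a, b) with a ≥ 1 (shape–rate) is (a−1)/b = 31/7 ≈ 4.429.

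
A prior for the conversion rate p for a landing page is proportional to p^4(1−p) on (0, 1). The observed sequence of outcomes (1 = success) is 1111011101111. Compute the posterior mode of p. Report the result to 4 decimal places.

The prior density ∝ p^4(1−p)^1 is the kernel of Beta(5, 2).
Data: 11 successes in 13 trials (from the sequence). The binomial likelihood contributes p^11(1−p)^2, so the posterior is Beta(5+11, 2+2) = Beta(16, 4).
For Beta(a, b) with a, b > 1 the mode is (a−1)/(a+b−2) = 15/18 ≈ 0.8333.

p̂_MAP = 0.8333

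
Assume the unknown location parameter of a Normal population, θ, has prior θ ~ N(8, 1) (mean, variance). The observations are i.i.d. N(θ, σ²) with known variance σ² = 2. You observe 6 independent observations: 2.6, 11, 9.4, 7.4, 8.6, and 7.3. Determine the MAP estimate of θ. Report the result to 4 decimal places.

n = 6; x̄ = (2.6 + 11 + 9.4 + 7.4 + 8.6 + 7.3)/6 = 46.3/6 = 463/60 ≈ 7.7167.
For a Normal prior and Normal likelihood with known variance, the posterior is Normal; its mode equals its mean, the precision-weighted average.
Prior precision 1/σ₀² = 1/1 = 1; data precision n/σ² = 6/2 = 3.
θ̂ = (1·8 + 3·(463/60)) / (1 + 3) = 31.15/4 = 7.7875.

θ̂_MAP = 7.7875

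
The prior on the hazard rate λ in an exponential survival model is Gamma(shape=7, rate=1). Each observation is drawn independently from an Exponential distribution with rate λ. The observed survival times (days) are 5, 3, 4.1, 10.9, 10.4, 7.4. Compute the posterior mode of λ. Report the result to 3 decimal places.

The Exponential(rate=λ) likelihood is ∝ λ^n e^(−λΣtᵢ). Here n = 6 and Σtᵢ = 5 + 3 + 4.1 + 10.9 + 10.4 + 7.4 = 40.8.
Posterior ∝ λ^6e^(−1λ) · λ^6e^(−40.8λ) = λ^12e^(−41.8λ), i.e. Gamma(13, 41.8).
Mode = (a−1)/b = 12/41.8 ≈ 0.287.

λ̂_MAP = 0.287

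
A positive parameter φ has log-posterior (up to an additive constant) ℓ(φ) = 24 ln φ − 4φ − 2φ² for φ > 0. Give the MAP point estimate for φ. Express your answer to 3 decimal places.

φ̂_MAP = 2.000

ℓ'(φ) = 24/φ − 4 − 4φ. Setting this to zero and multiplying by φ: 4φ² + 4φ − 24 = 0.
φ = (−4 + √(4² + 4·4·24)) / (2·4) = (−4 + √400) / 8 = (−4 + 20)/8 = 2.
ℓ''(φ) = −24/φ² − 4 < 0, confirming a maximum.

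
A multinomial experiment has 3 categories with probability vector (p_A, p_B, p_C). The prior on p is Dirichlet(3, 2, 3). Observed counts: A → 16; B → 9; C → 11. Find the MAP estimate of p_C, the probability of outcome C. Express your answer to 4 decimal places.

The posterior is Dirichlet(αᵢ + nᵢ) = Dirichlet(19, 11, 14).
For a Dirichlet(a₁,…,a_K) with all aᵢ > 1, the mode has j-th component (aⱼ − 1)/(Σaᵢ − K).
Here Σaᵢ = 44 and K = 3, so p_C = (14 − 1)/(44 − 3) = 13/41 ≈ 0.3171.

MAP estimate of p_C = 0.3171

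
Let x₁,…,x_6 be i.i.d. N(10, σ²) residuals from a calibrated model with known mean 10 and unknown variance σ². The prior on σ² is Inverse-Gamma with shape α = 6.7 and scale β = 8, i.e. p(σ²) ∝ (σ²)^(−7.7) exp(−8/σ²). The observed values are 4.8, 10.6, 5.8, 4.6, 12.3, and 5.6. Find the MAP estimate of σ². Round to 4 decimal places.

σ̂²_MAP = 5.3668

Sum of squared deviations about the known mean: SS = (4.8−10)² + (10.6−10)² + (5.8−10)² + (4.6−10)² + (12.3−10)² + (5.6−10)² = 98.85.
The Normal likelihood contributes (σ²)^(−n/2) exp(−SS/(2σ²)), so the posterior is Inverse-Gamma(α + n/2, β + SS/2) = Inverse-Gamma(9.7, 57.425).
The mode of Inverse-Gamma(a, b) is b/(a+1) = 57.425/10.7 ≈ 5.3668.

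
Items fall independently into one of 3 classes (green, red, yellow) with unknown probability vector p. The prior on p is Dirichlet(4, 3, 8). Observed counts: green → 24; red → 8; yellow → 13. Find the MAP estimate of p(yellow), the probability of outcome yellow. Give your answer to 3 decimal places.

The posterior is Dirichlet(αᵢ + nᵢ) = Dirichlet(28, 11, 21).
For a Dirichlet(a₁,…,a_K) with all aᵢ > 1, the mode has j-th component (aⱼ − 1)/(Σaᵢ − K).
Here Σaᵢ = 60 and K = 3, so p(yellow) = (21 − 1)/(60 − 3) = 20/57 ≈ 0.351.

MAP estimate of p(yellow) = 0.351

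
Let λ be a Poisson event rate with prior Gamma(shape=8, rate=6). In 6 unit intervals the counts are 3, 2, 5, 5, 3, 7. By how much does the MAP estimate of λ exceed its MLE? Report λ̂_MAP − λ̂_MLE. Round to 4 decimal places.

MAP − MLE = -1.5000

Σxᵢ = 25. Posterior is Gamma(33, 12); MAP = (33−1)/12 = 32/12 ≈ 2.66667.
MLE = x̄ = 25/6 ≈ 4.16667.
Difference = 32/12 − 25/6 = -3/2 ≈ -1.5000.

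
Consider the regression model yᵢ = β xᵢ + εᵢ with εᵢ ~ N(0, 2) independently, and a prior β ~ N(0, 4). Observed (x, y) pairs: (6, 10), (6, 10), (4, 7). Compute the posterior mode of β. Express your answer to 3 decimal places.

β̂_MAP = 1.672

log p(β | y) = −Σ(yᵢ − βxᵢ)²/(2·2) − β²/(2·4) + const.
Setting the derivative to zero: Σxᵢ(yᵢ − βxᵢ)/2 − β/4 = 0, so β = Σxᵢyᵢ / (Σxᵢ² + σ²/τ²).
Σxᵢyᵢ = 6·10 + 6·10 + 4·7 = 148; Σxᵢ² = 88; σ²/τ² = 0.5.
β̂_MAP = 148 / (88 + 0.5) = 148/88.5 ≈ 1.672.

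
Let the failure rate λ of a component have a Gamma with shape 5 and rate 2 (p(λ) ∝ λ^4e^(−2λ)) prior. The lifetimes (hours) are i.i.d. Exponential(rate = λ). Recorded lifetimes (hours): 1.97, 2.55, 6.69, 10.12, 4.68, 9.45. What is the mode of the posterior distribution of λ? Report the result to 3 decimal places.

The Exponential(rate=λ) likelihood is ∝ λ^n e^(−λΣtᵢ). Here n = 6 and Σtᵢ = 1.97 + 2.55 + 6.69 + 10.12 + 4.68 + 9.45 = 35.46.
Posterior ∝ λ^4e^(−2λ) · λ^6e^(−35.46λ) = λ^10e^(−37.46λ), i.e. Gamma(11, 37.46).
Mode = (a−1)/b = 10/37.46 ≈ 0.267.

λ̂_MAP = 0.267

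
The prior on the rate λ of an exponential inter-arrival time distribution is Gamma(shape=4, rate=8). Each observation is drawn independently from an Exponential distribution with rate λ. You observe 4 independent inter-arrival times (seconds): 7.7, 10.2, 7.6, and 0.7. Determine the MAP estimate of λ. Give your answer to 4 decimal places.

λ̂_MAP = 0.2047

The Exponential(rate=λ) likelihood is ∝ λ^n e^(−λΣtᵢ). Here n = 4 and Σtᵢ = 7.7 + 10.2 + 7.6 + 0.7 = 26.2.
Posterior ∝ λ^3e^(−8λ) · λ^4e^(−26.2λ) = λ^7e^(−34.2λ), i.e. Gamma(8, 34.2).
Mode = (a−1)/b = 7/34.2 ≈ 0.2047.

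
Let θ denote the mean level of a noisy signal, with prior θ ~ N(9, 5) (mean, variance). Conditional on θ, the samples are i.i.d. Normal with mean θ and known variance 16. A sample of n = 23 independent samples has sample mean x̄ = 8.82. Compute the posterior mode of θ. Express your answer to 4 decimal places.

θ̂_MAP = 8.8420

n = 23, x̄ = 8.82.
For a Normal prior and Normal likelihood with known variance, the posterior is Normal; its mode equals its mean, the precision-weighted average.
Prior precision 1/σ₀² = 1/5 = 0.2; data precision n/σ² = 23/16 = 1.4375.
θ̂ = (0.2·9 + 1.4375·8.82) / (0.2 + 1.4375) = 14.47875/1.6375 = 11583/1310 ≈ 8.8420.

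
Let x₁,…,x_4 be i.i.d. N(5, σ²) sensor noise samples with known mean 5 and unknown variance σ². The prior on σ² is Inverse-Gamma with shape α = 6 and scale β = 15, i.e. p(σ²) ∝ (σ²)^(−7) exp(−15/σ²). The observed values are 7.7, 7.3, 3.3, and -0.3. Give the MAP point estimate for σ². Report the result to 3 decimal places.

Sum of squared deviations about the known mean: SS = (7.7−5)² + (7.3−5)² + (3.3−5)² + (-0.3−5)² = 43.56.
The Normal likelihood contributes (σ²)^(−n/2) exp(−SS/(2σ²)), so the posterior is Inverse-Gamma(α + n/2, β + SS/2) = Inverse-Gamma(8, 36.78).
The mode of Inverse-Gamma(a, b) is b/(a+1) = 36.78/9 ≈ 4.087.

σ̂²_MAP = 4.087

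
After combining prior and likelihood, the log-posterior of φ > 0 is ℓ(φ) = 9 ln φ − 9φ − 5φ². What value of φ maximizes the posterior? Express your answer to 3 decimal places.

φ̂_MAP = 0.600

ℓ'(φ) = 9/φ − 9 − 10φ. Setting this to zero and multiplying by φ: 10φ² + 9φ − 9 = 0.
φ = (−9 + √(9² + 4·10·9)) / (2·10) = (−9 + √441) / 20 = (−9 + 21)/20 = 3/5.
ℓ''(φ) = −9/φ² − 10 < 0, confirming a maximum.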